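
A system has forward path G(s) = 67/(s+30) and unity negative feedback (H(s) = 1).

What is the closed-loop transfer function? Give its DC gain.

T(s) = G/(1+GH) = [67/(s+30)] / [1 + 67/(s+30)] = 67/(s+30+67) = 67/(s+97). DC gain = 67/97 = 0.6907.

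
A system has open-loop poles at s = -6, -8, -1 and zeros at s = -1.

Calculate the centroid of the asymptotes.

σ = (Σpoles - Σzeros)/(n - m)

σ = (Σpoles - Σzeros)/(n - m) = (-15 - (-1))/(3 - 1) = -14/2 = -7.0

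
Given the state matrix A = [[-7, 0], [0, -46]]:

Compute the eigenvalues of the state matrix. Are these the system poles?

For diagonal matrix, eigenvalues are diagonal entries: λ₁ = -7, λ₂ = -46. Eigenvalues of A = system poles.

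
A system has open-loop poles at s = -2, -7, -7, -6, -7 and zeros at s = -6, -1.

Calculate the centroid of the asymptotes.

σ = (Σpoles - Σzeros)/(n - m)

σ = (Σpoles - Σzeros)/(n - m) = (-29 - (-7))/(5 - 2) = -22/3 = -7.33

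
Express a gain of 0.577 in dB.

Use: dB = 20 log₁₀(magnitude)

dB = 20 log₁₀(0.577) = -4.8 dB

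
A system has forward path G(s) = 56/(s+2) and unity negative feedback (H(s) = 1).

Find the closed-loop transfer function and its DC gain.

T(s) = G/(1+GH) = [56/(s+2)] / [1 + 56/(s+2)] = 56/(s+2+56) = 56/(s+58). DC gain = 56/58 = 0.9655.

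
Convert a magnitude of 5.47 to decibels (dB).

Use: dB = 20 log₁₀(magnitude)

dB = 20 log₁₀(5.47) = 14.8 dB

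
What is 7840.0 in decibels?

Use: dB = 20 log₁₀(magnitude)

dB = 20 log₁₀(7840.0) = 77.9 dB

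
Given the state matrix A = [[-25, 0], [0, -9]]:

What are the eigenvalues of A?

For diagonal matrix, eigenvalues are diagonal entries: λ₁ = -25, λ₂ = -9.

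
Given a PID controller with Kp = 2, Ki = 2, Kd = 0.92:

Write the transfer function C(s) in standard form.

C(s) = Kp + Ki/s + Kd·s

Substituting values: C(s) = 2 + 2/s + 0.92s = (0.92s² + 2s + 2)/s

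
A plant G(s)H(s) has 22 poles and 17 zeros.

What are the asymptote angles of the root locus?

n - m = 22 - 17 = 5. Angles: θk = (2k + 1)·180°/5 = 36°, 108°, 180°, 252°, 324°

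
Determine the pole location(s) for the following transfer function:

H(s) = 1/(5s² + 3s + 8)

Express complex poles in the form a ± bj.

Discriminant = 3² - 4×5×8 = 9 - 160 = -151 < 0, so the poles are a complex conjugate pair s = (-3 ± j√151)/(2×5). Real part = -3/(2×5) = -3/10 = -0.3; imaginary part = ±√151/(2×5) ≈ 1.2288. Poles: s = -0.3 ± 1.2288j.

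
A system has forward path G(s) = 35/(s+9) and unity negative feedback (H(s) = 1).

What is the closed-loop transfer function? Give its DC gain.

T(s) = G/(1+GH) = [35/(s+9)] / [1 + 35/(s+9)] = 35/(s+9+35) = 35/(s+44). DC gain = 35/44 = 0.7955.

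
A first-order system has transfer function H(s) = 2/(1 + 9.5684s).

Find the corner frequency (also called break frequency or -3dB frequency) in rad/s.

Corner frequency = 1/τ = 1/9.5684 = 0.105 rad/s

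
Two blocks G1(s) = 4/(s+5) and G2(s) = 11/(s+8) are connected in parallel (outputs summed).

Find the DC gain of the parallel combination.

Parallel: G_eq = G1 + G2. DC gain = G1(0) + G2(0) = 4/5 + 11/8 = 0.8 + 1.375 = 2.175.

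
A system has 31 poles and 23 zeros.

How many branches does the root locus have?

Root locus has n branches where n = number of poles = 31.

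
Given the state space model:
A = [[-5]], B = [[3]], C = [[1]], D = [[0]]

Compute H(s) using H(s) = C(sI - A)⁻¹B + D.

(sI - A)⁻¹ = 1/(s + 5). H(s) = 1 × 3/(s + 5) + 0 = 3/(s + 5).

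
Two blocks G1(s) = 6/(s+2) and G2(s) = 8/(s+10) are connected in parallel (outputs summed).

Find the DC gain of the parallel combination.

Parallel: G_eq = G1 + G2. DC gain = G1(0) + G2(0) = 6/2 + 8/10 = 3 + 0.8 = 3.8.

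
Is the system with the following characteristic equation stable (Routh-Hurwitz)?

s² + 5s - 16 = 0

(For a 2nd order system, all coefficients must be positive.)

Coefficients: 1, 5, -16. c=-16 not positive, so system is unstable.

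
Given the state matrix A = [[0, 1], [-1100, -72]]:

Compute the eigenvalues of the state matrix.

det(A - λI) = λ² - (-72)λ + 1100 = (λ - (-50))(λ - (-22)). Eigenvalues: -50, -22.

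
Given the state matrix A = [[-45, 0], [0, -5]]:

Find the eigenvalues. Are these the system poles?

For diagonal matrix, eigenvalues are diagonal entries: λ₁ = -45, λ₂ = -5. Eigenvalues of A = system poles.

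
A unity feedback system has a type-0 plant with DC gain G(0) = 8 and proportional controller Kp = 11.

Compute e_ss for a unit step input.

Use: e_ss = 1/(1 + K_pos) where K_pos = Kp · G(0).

K_pos = Kp · G(0) = 11 × 8 = 88. e_ss = 1/(1 + 88) = 0.0112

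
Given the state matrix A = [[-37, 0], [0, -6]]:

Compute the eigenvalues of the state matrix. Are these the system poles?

For diagonal matrix, eigenvalues are diagonal entries: λ₁ = -37, λ₂ = -6. Eigenvalues of A = system poles.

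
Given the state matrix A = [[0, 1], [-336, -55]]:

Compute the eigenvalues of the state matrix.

det(A - λI) = λ² - (-55)λ + 336 = (λ - (-7))(λ - (-48)). Eigenvalues: -7, -48.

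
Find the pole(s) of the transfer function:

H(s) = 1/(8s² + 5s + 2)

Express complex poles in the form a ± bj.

Discriminant = 5² - 4×8×2 = 25 - 64 = -39 < 0, so the poles are a complex conjugate pair s = (-5 ± j√39)/(2×8). Real part = -5/(2×8) = -5/16 = -0.3125; imaginary part = ±√39/(2×8) ≈ 0.3903. Poles: s = -0.3125 ± 0.3903j.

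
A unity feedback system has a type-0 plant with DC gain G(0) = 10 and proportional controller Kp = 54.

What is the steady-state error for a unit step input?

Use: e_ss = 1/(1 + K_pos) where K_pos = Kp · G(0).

K_pos = Kp · G(0) = 54 × 10 = 540. e_ss = 1/(1 + 540) = 0.0018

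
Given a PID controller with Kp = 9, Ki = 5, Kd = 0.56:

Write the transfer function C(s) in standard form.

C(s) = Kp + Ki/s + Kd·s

Substituting values: C(s) = 9 + 5/s + 0.56s = (0.56s² + 9s + 5)/s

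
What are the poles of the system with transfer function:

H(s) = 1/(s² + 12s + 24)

Discriminant = 12² - 4×1×24 = 144 - 96 = 48 > 0, so two distinct real poles. Using quadratic formula: s = (-12 ± √48)/(2×1) = (-12 ± √48)/2, with √48 ≈ 6.9282. s₁ ≈ -2.5359, s₂ ≈ -9.4641. Poles: s₁ = -2.5359, s₂ = -9.4641.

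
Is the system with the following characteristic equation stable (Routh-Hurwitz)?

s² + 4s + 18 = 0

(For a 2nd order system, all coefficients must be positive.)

Coefficients: 1, 4, 18. All positive, so system is stable.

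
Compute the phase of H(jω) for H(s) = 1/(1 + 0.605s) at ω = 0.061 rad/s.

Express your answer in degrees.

Phase = -arctan(ωτ) = -arctan(0.061 × 0.605) = -2.1°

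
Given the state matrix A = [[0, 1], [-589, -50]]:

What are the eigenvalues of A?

det(A - λI) = λ² - (-50)λ + 589 = (λ - (-19))(λ - (-31)). Eigenvalues: -19, -31.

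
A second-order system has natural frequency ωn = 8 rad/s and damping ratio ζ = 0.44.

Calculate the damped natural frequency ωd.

ωd = ωn√(1 - ζ²) = 8√(1 - 0.44²) = 7.18 rad/s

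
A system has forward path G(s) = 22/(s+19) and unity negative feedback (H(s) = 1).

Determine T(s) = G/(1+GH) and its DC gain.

T(s) = G/(1+GH) = [22/(s+19)] / [1 + 22/(s+19)] = 22/(s+19+22) = 22/(s+41). DC gain = 22/41 = 0.5366.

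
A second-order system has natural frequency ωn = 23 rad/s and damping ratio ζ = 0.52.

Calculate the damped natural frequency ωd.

ωd = ωn√(1 - ζ²) = 23√(1 - 0.52²) = 19.65 rad/s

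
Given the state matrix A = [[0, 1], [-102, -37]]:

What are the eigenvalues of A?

det(A - λI) = λ² - (-37)λ + 102 = (λ - (-34))(λ - (-3)). Eigenvalues: -34, -3.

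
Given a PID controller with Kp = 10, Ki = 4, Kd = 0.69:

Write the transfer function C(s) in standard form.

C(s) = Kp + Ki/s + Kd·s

Substituting values: C(s) = 10 + 4/s + 0.69s = (0.69s² + 10s + 4)/s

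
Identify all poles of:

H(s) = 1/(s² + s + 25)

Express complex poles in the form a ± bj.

Discriminant = 1² - 4×1×25 = 1 - 100 = -99 < 0, so the poles are a complex conjugate pair s = (-1 ± j√99)/(2×1). Real part = -1/(2×1) = -1/2 = -0.5; imaginary part = ±√99/(2×1) ≈ 4.9749. Poles: s = -0.5 ± 4.9749j.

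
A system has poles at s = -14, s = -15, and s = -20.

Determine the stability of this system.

All poles are in the left half-plane. System is stable.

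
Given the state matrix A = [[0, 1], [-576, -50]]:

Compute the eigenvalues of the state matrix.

det(A - λI) = λ² - (-50)λ + 576 = (λ - (-18))(λ - (-32)). Eigenvalues: -18, -32.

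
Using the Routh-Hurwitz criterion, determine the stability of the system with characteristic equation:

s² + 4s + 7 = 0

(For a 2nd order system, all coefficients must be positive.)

Coefficients: 1, 4, 7. All positive, so system is stable.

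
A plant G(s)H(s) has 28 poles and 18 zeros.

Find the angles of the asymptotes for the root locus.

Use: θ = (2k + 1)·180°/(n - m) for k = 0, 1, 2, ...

n - m = 28 - 18 = 10. Angles: θk = (2k + 1)·180°/10 = 18°, 54°, 90°, 126°, 162°, 198°, 234°, 270°, 306°, 342°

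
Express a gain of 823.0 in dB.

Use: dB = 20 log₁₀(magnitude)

dB = 20 log₁₀(823.0) = 58.3 dB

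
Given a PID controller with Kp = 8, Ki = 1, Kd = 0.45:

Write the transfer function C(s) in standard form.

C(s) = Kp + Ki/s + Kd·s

Substituting values: C(s) = 8 + 1/s + 0.45s = (0.45s² + 8s + 1)/s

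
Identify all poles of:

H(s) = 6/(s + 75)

Pole is where denominator = 0: s + 75 = 0, so s = -75.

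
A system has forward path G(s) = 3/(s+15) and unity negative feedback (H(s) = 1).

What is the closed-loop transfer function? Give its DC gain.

T(s) = G/(1+GH) = [3/(s+15)] / [1 + 3/(s+15)] = 3/(s+15+3) = 3/(s+18). DC gain = 3/18 = 0.1667.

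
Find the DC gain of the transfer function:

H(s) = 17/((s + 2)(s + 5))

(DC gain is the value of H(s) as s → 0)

DC gain = H(0) = 17/(2 × 5) = 17/10 = 1.7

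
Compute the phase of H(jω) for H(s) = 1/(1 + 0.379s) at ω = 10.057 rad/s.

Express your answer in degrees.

Phase = -arctan(ωτ) = -arctan(10.057 × 0.379) = -75.3°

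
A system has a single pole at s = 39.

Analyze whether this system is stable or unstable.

Pole at s = 39 is in the right half-plane. Unstable.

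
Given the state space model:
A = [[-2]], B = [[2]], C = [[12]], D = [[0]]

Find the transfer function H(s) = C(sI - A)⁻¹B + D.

(sI - A)⁻¹ = 1/(s + 2). H(s) = 12 × 2/(s + 2) + 0 = 24/(s + 2).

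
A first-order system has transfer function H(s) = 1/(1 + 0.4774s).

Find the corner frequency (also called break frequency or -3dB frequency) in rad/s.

Corner frequency = 1/τ = 1/0.4774 = 2.095 rad/s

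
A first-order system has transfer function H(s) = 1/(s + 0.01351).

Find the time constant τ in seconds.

For H(s) = 1/(s + 1/τ), the pole is at -1/τ = -0.01351, so τ = 1/0.01351 = 74.02 s.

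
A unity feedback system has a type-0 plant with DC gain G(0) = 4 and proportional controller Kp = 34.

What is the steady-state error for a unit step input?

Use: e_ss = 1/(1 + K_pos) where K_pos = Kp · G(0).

K_pos = Kp · G(0) = 34 × 4 = 136. e_ss = 1/(1 + 136) = 0.0073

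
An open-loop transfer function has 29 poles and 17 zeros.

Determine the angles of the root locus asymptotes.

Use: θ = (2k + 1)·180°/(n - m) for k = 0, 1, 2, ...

n - m = 29 - 17 = 12. Angles: θk = (2k + 1)·180°/12 = 15°, 45°, 75°, 105°, 135°, 165°, 195°, 225°, 255°, 285°, 315°, 345°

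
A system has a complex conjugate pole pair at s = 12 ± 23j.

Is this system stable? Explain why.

Real part of poles is 12 (> 0, right half-plane). Unstable.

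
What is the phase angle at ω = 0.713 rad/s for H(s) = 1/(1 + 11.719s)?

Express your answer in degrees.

Phase = -arctan(ωτ) = -arctan(0.713 × 11.719) = -83.2°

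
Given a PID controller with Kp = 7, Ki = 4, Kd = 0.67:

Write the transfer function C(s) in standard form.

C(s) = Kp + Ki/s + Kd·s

Substituting values: C(s) = 7 + 4/s + 0.67s = (0.67s² + 7s + 4)/s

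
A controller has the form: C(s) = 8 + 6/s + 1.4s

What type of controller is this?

This is a Proportional-Integral-Derivative (PID) controller.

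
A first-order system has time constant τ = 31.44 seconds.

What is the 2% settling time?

For first-order system, 2% settling time ≈ 4τ = 4 × 31.44 = 125.76 s.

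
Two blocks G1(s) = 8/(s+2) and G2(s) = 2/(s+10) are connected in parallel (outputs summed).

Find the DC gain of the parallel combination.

Parallel: G_eq = G1 + G2. DC gain = G1(0) + G2(0) = 8/2 + 2/10 = 4 + 0.2 = 4.2.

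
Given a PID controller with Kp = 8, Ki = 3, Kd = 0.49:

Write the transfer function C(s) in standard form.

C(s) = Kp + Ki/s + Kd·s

Substituting values: C(s) = 8 + 3/s + 0.49s = (0.49s² + 8s + 3)/s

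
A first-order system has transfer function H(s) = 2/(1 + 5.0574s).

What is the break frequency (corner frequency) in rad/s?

Corner frequency = 1/τ = 1/5.0574 = 0.198 rad/s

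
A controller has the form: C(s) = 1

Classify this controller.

This is a Proportional (P) controller.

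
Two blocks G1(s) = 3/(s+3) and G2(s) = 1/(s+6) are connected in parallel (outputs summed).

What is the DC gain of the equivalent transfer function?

Parallel: G_eq = G1 + G2. DC gain = G1(0) + G2(0) = 3/3 + 1/6 = 1 + 0.1667 = 1.1667.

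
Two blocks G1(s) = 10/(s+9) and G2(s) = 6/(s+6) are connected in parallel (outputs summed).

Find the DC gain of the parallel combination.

Parallel: G_eq = G1 + G2. DC gain = G1(0) + G2(0) = 10/9 + 6/6 = 1.1111 + 1 = 2.1111.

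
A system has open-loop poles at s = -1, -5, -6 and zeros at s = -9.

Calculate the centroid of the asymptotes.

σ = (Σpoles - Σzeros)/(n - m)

σ = (Σpoles - Σzeros)/(n - m) = (-12 - (-9))/(3 - 1) = -3/2 = -1.5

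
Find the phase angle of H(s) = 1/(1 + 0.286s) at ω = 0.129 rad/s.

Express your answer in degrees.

Phase = -arctan(ωτ) = -arctan(0.129 × 0.286) = -2.1°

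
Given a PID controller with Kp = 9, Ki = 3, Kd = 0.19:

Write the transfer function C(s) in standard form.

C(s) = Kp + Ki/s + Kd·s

Substituting values: C(s) = 9 + 3/s + 0.19s = (0.19s² + 9s + 3)/s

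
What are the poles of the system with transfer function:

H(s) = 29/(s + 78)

Pole is where denominator = 0: s + 78 = 0, so s = -78.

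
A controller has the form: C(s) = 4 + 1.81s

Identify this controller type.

This is a Proportional-Derivative (PD) controller.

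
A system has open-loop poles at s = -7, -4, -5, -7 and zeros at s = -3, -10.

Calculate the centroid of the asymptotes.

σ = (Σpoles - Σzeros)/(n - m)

σ = (Σpoles - Σzeros)/(n - m) = (-23 - (-13))/(4 - 2) = -10/2 = -5.0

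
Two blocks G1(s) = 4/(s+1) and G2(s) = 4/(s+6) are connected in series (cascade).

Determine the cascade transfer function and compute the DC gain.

Series: multiply transfer functions. G_eq = 4/(s+1) × 4/(s+6) = 16/((s+1)(s+6)). DC gain = 16/(1×6) = 2.6667.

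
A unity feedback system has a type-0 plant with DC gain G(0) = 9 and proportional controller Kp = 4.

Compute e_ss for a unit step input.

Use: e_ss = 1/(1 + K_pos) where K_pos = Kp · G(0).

K_pos = Kp · G(0) = 4 × 9 = 36. e_ss = 1/(1 + 36) = 0.0270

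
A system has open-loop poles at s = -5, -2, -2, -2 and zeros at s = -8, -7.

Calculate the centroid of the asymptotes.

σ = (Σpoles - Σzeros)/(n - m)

σ = (Σpoles - Σzeros)/(n - m) = (-11 - (-15))/(4 - 2) = 4/2 = 2.0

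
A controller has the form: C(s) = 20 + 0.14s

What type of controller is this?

This is a Proportional-Derivative (PD) controller.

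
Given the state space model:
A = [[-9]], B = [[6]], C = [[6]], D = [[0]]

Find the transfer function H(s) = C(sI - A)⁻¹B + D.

(sI - A)⁻¹ = 1/(s + 9). H(s) = 6 × 6/(s + 9) + 0 = 36/(s + 9).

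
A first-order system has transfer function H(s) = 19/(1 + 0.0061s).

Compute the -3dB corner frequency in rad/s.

Corner frequency = 1/τ = 1/0.0061 = 163.934 rad/s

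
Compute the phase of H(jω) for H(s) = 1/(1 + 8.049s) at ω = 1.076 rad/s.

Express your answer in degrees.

Phase = -arctan(ωτ) = -arctan(1.076 × 8.049) = -83.4°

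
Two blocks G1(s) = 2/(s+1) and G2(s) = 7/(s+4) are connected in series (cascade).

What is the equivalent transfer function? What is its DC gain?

Series: multiply transfer functions. G_eq = 2/(s+1) × 7/(s+4) = 14/((s+1)(s+4)). DC gain = 14/(1×4) = 3.5.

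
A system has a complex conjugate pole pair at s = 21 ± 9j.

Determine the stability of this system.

Real part of poles is 21 (> 0, right half-plane). Unstable.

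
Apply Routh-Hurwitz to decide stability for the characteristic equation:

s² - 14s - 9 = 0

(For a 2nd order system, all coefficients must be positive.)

Coefficients: 1, -14, -9. b=-14, c=-9 not positive, so system is unstable.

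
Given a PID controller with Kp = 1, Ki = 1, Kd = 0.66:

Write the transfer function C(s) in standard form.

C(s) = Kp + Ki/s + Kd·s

Substituting values: C(s) = 1 + 1/s + 0.66s = (0.66s² + s + 1)/s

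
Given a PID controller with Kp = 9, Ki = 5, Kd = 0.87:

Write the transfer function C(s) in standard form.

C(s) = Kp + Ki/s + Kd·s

Substituting values: C(s) = 9 + 5/s + 0.87s = (0.87s² + 9s + 5)/s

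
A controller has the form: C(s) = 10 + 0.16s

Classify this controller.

This is a Proportional-Derivative (PD) controller.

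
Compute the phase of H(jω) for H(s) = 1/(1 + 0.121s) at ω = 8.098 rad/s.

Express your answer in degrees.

Phase = -arctan(ωτ) = -arctan(8.098 × 0.121) = -44.4°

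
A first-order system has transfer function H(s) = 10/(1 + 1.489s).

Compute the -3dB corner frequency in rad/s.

Corner frequency = 1/τ = 1/1.489 = 0.672 rad/s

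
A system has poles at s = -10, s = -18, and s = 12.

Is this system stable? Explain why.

Pole(s) at s = 12 are not in the left half-plane. System is unstable.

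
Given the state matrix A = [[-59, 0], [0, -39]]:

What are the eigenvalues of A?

For diagonal matrix, eigenvalues are diagonal entries: λ₁ = -59, λ₂ = -39.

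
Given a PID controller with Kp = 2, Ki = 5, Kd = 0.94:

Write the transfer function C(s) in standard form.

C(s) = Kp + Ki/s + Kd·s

Substituting values: C(s) = 2 + 5/s + 0.94s = (0.94s² + 2s + 5)/s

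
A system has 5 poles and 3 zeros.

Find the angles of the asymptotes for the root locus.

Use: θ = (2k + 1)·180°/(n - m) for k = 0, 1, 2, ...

n - m = 5 - 3 = 2. Angles: θk = (2k + 1)·180°/2 = 90°, 270°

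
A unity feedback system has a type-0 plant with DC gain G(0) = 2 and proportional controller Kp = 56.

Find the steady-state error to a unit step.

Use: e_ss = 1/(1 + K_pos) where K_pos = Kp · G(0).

K_pos = Kp · G(0) = 56 × 2 = 112. e_ss = 1/(1 + 112) = 0.0088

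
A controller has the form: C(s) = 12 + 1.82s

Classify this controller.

This is a Proportional-Derivative (PD) controller.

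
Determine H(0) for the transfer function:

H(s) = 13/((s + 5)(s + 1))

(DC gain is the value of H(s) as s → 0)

DC gain = H(0) = 13/(5 × 1) = 13/5 = 2.6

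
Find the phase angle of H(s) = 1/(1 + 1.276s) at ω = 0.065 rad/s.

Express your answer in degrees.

Phase = -arctan(ωτ) = -arctan(0.065 × 1.276) = -4.7°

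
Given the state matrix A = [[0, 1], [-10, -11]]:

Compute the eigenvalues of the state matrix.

det(A - λI) = λ² - (-11)λ + 10 = (λ - (-10))(λ - (-1)). Eigenvalues: -10, -1.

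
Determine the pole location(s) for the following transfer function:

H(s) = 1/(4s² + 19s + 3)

Discriminant = 19² - 4×4×3 = 361 - 48 = 313 > 0, so two distinct real poles. Using quadratic formula: s = (-19 ± √313)/(2×4) = (-19 ± √313)/8, with √313 ≈ 17.6918. s₁ ≈ -0.1635, s₂ ≈ -4.5865. Poles: s₁ = -0.1635, s₂ = -4.5865.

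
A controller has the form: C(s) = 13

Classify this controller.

This is a Proportional (P) controller.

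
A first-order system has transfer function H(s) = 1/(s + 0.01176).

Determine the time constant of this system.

For H(s) = 1/(s + 1/τ), the pole is at -1/τ = -0.01176, so τ = 1/0.01176 = 85.03 s.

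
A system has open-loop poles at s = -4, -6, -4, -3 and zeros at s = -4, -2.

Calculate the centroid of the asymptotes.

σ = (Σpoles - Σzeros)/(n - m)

σ = (Σpoles - Σzeros)/(n - m) = (-17 - (-6))/(4 - 2) = -11/2 = -5.5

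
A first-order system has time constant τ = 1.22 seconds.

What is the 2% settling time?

For first-order system, 2% settling time ≈ 4τ = 4 × 1.22 = 4.88 s.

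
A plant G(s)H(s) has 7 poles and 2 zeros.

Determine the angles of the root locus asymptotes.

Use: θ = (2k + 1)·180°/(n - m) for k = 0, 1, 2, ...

n - m = 7 - 2 = 5. Angles: θk = (2k + 1)·180°/5 = 36°, 108°, 180°, 252°, 324°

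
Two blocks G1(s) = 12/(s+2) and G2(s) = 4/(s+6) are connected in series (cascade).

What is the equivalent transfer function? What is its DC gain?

Series: multiply transfer functions. G_eq = 12/(s+2) × 4/(s+6) = 48/((s+2)(s+6)). DC gain = 48/(2×6) = 4.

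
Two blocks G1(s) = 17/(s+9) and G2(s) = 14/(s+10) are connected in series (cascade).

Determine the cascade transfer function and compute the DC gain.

Series: multiply transfer functions. G_eq = 17/(s+9) × 14/(s+10) = 238/((s+9)(s+10)). DC gain = 238/(9×10) = 2.6444.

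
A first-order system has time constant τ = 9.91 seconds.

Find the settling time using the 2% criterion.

For first-order system, 2% settling time ≈ 4τ = 4 × 9.91 = 39.64 s.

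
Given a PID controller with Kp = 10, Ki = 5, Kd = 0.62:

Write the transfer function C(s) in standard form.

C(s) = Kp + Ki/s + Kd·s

Substituting values: C(s) = 10 + 5/s + 0.62s = (0.62s² + 10s + 5)/s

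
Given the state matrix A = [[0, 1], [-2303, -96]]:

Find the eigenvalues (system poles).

det(A - λI) = λ² - (-96)λ + 2303 = (λ - (-49))(λ - (-47)). Eigenvalues: -49, -47.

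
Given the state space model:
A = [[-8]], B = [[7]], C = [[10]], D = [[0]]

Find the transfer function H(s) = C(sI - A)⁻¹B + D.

(sI - A)⁻¹ = 1/(s + 8). H(s) = 10 × 7/(s + 8) + 0 = 70/(s + 8).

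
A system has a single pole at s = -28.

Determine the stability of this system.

Pole at s = -28 is in the left half-plane. Stable.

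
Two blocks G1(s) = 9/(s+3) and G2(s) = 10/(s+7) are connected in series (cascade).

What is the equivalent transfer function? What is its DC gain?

Series: multiply transfer functions. G_eq = 9/(s+3) × 10/(s+7) = 90/((s+3)(s+7)). DC gain = 90/(3×7) = 4.2857.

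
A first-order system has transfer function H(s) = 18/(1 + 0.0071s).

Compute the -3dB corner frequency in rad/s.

Corner frequency = 1/τ = 1/0.0071 = 140.845 rad/s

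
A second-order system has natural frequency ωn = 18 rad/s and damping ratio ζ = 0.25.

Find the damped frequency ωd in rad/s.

ωd = ωn√(1 - ζ²) = 18√(1 - 0.25²) = 17.43 rad/s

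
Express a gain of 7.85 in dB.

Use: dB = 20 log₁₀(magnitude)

dB = 20 log₁₀(7.85) = 17.9 dB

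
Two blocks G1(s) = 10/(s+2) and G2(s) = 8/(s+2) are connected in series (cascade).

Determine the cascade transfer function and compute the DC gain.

Series: multiply transfer functions. G_eq = 10/(s+2) × 8/(s+2) = 80/((s+2)(s+2)). DC gain = 80/(2×2) = 20.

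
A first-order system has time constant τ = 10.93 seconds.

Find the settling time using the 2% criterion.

For first-order system, 2% settling time ≈ 4τ = 4 × 10.93 = 43.72 s.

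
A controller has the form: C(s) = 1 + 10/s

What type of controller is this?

This is a Proportional-Integral (PI) controller.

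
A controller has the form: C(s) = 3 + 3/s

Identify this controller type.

This is a Proportional-Integral (PI) controller.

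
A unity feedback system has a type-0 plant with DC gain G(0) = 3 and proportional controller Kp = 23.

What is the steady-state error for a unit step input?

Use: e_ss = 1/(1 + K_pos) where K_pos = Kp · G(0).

K_pos = Kp · G(0) = 23 × 3 = 69. e_ss = 1/(1 + 69) = 0.0143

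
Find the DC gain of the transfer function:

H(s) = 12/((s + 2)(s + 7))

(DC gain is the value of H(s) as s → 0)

DC gain = H(0) = 12/(2 × 7) = 12/14 = 0.8571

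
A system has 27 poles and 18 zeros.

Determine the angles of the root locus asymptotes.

n - m = 27 - 18 = 9. Angles: θk = (2k + 1)·180°/9 = 20°, 60°, 100°, 140°, 180°, 220°, 260°, 300°, 340°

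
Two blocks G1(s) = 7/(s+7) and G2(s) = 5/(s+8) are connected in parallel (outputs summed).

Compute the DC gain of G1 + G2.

Parallel: G_eq = G1 + G2. DC gain = G1(0) + G2(0) = 7/7 + 5/8 = 1 + 0.625 = 1.625.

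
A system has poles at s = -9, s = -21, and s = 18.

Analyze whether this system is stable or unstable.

Pole(s) at s = 18 are not in the left half-plane. System is unstable.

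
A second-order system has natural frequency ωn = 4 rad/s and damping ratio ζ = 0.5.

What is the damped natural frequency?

ωd = ωn√(1 - ζ²) = 4√(1 - 0.5²) = 3.46 rad/s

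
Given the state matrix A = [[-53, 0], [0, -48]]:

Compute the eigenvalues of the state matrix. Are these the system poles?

For diagonal matrix, eigenvalues are diagonal entries: λ₁ = -53, λ₂ = -48. Eigenvalues of A = system poles.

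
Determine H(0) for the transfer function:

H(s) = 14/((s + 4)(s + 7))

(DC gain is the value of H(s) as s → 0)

DC gain = H(0) = 14/(4 × 7) = 14/28 = 0.5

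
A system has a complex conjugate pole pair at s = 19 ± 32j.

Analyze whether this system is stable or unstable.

Real part of poles is 19 (> 0, right half-plane). Unstable.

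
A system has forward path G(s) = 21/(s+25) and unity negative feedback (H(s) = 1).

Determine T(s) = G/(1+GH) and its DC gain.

T(s) = G/(1+GH) = [21/(s+25)] / [1 + 21/(s+25)] = 21/(s+25+21) = 21/(s+46). DC gain = 21/46 = 0.4565.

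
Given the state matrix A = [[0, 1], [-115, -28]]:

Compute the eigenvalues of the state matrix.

det(A - λI) = λ² - (-28)λ + 115 = (λ - (-5))(λ - (-23)). Eigenvalues: -5, -23.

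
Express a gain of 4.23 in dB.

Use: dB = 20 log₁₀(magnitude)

dB = 20 log₁₀(4.23) = 12.5 dB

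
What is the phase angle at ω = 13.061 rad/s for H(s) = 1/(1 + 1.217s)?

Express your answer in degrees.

Phase = -arctan(ωτ) = -arctan(13.061 × 1.217) = -86.4°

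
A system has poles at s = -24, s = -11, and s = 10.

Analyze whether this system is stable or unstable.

Pole(s) at s = 10 are not in the left half-plane. System is unstable.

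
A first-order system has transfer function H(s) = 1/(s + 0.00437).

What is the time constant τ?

For H(s) = 1/(s + 1/τ), the pole is at -1/τ = -0.00437, so τ = 1/0.00437 = 228.8 s.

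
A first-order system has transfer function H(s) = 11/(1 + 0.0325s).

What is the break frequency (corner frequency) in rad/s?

Corner frequency = 1/τ = 1/0.0325 = 30.769 rad/s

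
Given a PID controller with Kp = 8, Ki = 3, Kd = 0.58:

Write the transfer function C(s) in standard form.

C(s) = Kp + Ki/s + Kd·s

Substituting values: C(s) = 8 + 3/s + 0.58s = (0.58s² + 8s + 3)/s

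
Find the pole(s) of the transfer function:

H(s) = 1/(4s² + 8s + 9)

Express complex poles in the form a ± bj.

Discriminant = 8² - 4×4×9 = 64 - 144 = -80 < 0, so the poles are a complex conjugate pair s = (-8 ± j√80)/(2×4). Real part = -8/(2×4) = -8/8 = -1; imaginary part = ±√80/(2×4) ≈ 1.1180. Poles: s = -1 ± 1.1180j.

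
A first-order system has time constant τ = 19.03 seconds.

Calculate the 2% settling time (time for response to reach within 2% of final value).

For first-order system, 2% settling time ≈ 4τ = 4 × 19.03 = 76.12 s.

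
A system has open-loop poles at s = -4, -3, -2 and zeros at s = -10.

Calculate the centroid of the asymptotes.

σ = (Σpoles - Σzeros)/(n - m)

σ = (Σpoles - Σzeros)/(n - m) = (-9 - (-10))/(3 - 1) = 1/2 = 0.5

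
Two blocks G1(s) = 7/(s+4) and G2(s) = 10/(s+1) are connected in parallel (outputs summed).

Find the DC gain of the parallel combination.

Parallel: G_eq = G1 + G2. DC gain = G1(0) + G2(0) = 7/4 + 10/1 = 1.75 + 10 = 11.75.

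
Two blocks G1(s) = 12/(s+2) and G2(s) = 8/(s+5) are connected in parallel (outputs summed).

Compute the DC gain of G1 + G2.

Parallel: G_eq = G1 + G2. DC gain = G1(0) + G2(0) = 12/2 + 8/5 = 6 + 1.6 = 7.6.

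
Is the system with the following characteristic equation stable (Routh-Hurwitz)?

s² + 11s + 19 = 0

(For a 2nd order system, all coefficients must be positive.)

Coefficients: 1, 11, 19. All positive, so system is stable.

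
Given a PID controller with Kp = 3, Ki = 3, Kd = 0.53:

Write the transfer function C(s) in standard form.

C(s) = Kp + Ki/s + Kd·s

Substituting values: C(s) = 3 + 3/s + 0.53s = (0.53s² + 3s + 3)/s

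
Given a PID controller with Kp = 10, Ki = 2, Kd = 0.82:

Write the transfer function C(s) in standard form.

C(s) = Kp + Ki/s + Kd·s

Substituting values: C(s) = 10 + 2/s + 0.82s = (0.82s² + 10s + 2)/s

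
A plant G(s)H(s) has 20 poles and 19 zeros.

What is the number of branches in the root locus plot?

Root locus has n branches where n = number of poles = 20.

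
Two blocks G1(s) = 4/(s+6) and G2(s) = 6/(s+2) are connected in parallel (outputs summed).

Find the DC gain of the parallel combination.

Parallel: G_eq = G1 + G2. DC gain = G1(0) + G2(0) = 4/6 + 6/2 = 0.6667 + 3 = 3.6667.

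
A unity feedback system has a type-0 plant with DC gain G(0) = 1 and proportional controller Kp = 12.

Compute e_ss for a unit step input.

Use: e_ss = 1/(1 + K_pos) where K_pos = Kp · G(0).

K_pos = Kp · G(0) = 12 × 1 = 12. e_ss = 1/(1 + 12) = 0.0769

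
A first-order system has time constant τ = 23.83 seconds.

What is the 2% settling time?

For first-order system, 2% settling time ≈ 4τ = 4 × 23.83 = 95.32 s.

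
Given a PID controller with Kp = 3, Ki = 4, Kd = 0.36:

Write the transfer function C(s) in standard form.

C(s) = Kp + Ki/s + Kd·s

Substituting values: C(s) = 3 + 4/s + 0.36s = (0.36s² + 3s + 4)/s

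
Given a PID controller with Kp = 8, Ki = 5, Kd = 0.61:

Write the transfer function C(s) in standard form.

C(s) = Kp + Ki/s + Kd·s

Substituting values: C(s) = 8 + 5/s + 0.61s = (0.61s² + 8s + 5)/s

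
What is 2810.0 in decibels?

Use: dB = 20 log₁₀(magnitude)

dB = 20 log₁₀(2810.0) = 69.0 dB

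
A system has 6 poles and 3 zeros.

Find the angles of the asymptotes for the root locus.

n - m = 6 - 3 = 3. Angles: θk = (2k + 1)·180°/3 = 60°, 180°, 300°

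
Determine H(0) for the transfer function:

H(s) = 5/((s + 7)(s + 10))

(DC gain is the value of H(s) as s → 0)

DC gain = H(0) = 5/(7 × 10) = 5/70 = 0.0714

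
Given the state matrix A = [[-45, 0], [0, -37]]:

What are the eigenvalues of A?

For diagonal matrix, eigenvalues are diagonal entries: λ₁ = -45, λ₂ = -37.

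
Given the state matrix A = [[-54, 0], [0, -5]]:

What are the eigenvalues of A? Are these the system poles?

For diagonal matrix, eigenvalues are diagonal entries: λ₁ = -54, λ₂ = -5. Eigenvalues of A = system poles.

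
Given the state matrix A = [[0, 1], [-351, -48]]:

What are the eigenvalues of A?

det(A - λI) = λ² - (-48)λ + 351 = (λ - (-9))(λ - (-39)). Eigenvalues: -9, -39.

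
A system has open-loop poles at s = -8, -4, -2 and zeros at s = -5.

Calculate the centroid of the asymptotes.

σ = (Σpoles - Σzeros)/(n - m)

σ = (Σpoles - Σzeros)/(n - m) = (-14 - (-5))/(3 - 1) = -9/2 = -4.5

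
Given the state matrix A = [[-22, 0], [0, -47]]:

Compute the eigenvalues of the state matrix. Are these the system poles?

For diagonal matrix, eigenvalues are diagonal entries: λ₁ = -22, λ₂ = -47. Eigenvalues of A = system poles.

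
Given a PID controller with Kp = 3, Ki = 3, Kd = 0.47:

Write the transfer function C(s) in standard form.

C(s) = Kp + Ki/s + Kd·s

Substituting values: C(s) = 3 + 3/s + 0.47s = (0.47s² + 3s + 3)/s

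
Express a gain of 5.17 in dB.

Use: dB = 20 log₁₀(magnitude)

dB = 20 log₁₀(5.17) = 14.3 dB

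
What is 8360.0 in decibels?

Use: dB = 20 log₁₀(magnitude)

dB = 20 log₁₀(8360.0) = 78.4 dB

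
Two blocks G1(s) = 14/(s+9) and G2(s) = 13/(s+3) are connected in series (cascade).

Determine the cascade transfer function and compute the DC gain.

Series: multiply transfer functions. G_eq = 14/(s+9) × 13/(s+3) = 182/((s+9)(s+3)). DC gain = 182/(9×3) = 6.7407.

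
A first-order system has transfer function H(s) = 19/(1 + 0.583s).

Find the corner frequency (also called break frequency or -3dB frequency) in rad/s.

Corner frequency = 1/τ = 1/0.583 = 1.715 rad/s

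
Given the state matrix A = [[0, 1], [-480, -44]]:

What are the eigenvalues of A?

det(A - λI) = λ² - (-44)λ + 480 = (λ - (-20))(λ - (-24)). Eigenvalues: -20, -24.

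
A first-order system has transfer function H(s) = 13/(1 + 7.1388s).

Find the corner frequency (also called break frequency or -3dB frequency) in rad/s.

Corner frequency = 1/τ = 1/7.1388 = 0.14 rad/s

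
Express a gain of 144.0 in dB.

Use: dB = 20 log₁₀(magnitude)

dB = 20 log₁₀(144.0) = 43.2 dB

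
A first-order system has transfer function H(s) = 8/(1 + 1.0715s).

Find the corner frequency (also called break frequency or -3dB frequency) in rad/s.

Corner frequency = 1/τ = 1/1.0715 = 0.933 rad/s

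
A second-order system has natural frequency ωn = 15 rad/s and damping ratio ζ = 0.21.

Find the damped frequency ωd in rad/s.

ωd = ωn√(1 - ζ²) = 15√(1 - 0.21²) = 14.67 rad/s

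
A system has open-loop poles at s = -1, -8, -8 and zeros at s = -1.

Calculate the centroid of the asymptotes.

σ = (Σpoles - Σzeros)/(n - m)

σ = (Σpoles - Σzeros)/(n - m) = (-17 - (-1))/(3 - 1) = -16/2 = -8.0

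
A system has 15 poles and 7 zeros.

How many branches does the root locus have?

Root locus has n branches where n = number of poles = 15.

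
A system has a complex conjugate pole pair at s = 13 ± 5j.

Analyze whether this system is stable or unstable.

Real part of poles is 13 (> 0, right half-plane). Unstable.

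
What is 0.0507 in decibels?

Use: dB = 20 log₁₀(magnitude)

dB = 20 log₁₀(0.0507) = -25.9 dB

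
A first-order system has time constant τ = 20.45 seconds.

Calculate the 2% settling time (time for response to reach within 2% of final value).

For first-order system, 2% settling time ≈ 4τ = 4 × 20.45 = 81.8 s.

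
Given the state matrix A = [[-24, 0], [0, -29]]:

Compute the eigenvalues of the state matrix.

For diagonal matrix, eigenvalues are diagonal entries: λ₁ = -24, λ₂ = -29.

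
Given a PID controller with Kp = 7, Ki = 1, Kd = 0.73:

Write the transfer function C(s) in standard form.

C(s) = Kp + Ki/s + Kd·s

Substituting values: C(s) = 7 + 1/s + 0.73s = (0.73s² + 7s + 1)/s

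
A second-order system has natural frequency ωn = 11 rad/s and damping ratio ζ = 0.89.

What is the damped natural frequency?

ωd = ωn√(1 - ζ²) = 11√(1 - 0.89²) = 5.02 rad/s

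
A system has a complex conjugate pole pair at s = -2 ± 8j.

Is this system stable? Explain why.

Real part of poles is -2 (< 0, left half-plane). Stable.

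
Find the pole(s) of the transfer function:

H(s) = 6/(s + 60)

Pole is where denominator = 0: s + 60 = 0, so s = -60.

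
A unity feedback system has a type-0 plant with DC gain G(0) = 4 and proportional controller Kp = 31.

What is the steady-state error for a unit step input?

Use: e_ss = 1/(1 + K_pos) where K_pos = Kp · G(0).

K_pos = Kp · G(0) = 31 × 4 = 124. e_ss = 1/(1 + 124) = 0.008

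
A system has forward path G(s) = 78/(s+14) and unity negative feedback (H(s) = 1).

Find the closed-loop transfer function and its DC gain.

T(s) = G/(1+GH) = [78/(s+14)] / [1 + 78/(s+14)] = 78/(s+14+78) = 78/(s+92). DC gain = 78/92 = 0.8478.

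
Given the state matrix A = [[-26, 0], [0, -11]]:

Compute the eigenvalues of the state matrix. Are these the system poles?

For diagonal matrix, eigenvalues are diagonal entries: λ₁ = -26, λ₂ = -11. Eigenvalues of A = system poles.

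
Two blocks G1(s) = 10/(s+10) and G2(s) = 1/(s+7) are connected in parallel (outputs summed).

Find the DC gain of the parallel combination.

Parallel: G_eq = G1 + G2. DC gain = G1(0) + G2(0) = 10/10 + 1/7 = 1 + 0.1429 = 1.1429.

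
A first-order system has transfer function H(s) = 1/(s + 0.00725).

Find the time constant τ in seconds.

For H(s) = 1/(s + 1/τ), the pole is at -1/τ = -0.00725, so τ = 1/0.00725 = 137.9 s.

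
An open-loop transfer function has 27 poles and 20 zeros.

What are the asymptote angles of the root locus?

n - m = 27 - 20 = 7. Angles: θk = (2k + 1)·180°/7 = 25.71°, 77.14°, 128.57°, 180°, 231.43°, 282.86°, 334.29°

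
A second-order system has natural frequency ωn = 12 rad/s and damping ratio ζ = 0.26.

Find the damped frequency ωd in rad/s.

ωd = ωn√(1 - ζ²) = 12√(1 - 0.26²) = 11.59 rad/s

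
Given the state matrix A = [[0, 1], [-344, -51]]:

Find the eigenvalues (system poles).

det(A - λI) = λ² - (-51)λ + 344 = (λ - (-43))(λ - (-8)). Eigenvalues: -43, -8.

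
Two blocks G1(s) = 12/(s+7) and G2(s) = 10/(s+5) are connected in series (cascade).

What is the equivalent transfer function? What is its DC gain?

Series: multiply transfer functions. G_eq = 12/(s+7) × 10/(s+5) = 120/((s+7)(s+5)). DC gain = 120/(7×5) = 3.4286.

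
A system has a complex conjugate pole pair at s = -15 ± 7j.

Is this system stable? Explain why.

Real part of poles is -15 (< 0, left half-plane). Stable.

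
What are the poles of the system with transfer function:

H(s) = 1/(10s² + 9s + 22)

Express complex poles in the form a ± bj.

Discriminant = 9² - 4×10×22 = 81 - 880 = -799 < 0, so the poles are a complex conjugate pair s = (-9 ± j√799)/(2×10). Real part = -9/(2×10) = -9/20 = -0.45; imaginary part = ±√799/(2×10) ≈ 1.4133. Poles: s = -0.45 ± 1.4133j.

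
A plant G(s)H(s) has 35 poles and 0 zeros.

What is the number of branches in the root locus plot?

Root locus has n branches where n = number of poles = 35.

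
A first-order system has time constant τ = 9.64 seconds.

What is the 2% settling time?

For first-order system, 2% settling time ≈ 4τ = 4 × 9.64 = 38.56 s.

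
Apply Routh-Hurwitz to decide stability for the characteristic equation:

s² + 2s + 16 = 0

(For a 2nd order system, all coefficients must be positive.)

Coefficients: 1, 2, 16. All positive, so system is stable.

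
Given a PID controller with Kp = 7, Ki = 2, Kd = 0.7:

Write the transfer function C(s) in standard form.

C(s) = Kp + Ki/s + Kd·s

Substituting values: C(s) = 7 + 2/s + 0.7s = (0.7s² + 7s + 2)/s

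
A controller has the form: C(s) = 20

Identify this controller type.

This is a Proportional (P) controller.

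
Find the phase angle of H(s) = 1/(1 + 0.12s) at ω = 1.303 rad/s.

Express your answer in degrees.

Phase = -arctan(ωτ) = -arctan(1.303 × 0.12) = -8.9°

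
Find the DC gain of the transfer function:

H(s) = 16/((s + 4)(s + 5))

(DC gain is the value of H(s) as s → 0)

DC gain = H(0) = 16/(4 × 5) = 16/20 = 0.8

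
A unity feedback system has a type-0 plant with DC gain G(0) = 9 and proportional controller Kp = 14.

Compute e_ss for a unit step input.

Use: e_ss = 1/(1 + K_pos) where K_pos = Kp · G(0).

K_pos = Kp · G(0) = 14 × 9 = 126. e_ss = 1/(1 + 126) = 0.0079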